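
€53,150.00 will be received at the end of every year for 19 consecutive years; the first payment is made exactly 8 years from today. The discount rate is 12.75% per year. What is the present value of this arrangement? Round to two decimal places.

€161,554.37

Ordinary annuity of 19 payments, first payment at period 8.
Periodic rate r = 0.1275 per year.
The ordinary-annuity PV formula values the stream one period before the first payment (period 7); discount that back 7 periods:
PV₀ = 53,150 × [1 − (1+r)^−19] / r × (1+r)^−7 = €161,554.37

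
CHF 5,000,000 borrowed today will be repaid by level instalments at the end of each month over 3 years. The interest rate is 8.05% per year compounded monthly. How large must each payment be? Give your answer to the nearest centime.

Level ordinary annuity; solve PV = PMT × [(1 − (1+r)^−n)/r] for PMT.
Periodic rate r = 0.0805/12 per month; n is counted in months.
With n = 36: PMT = 5,000,000 / ([(1 − (1+r)^−n)/r]) = CHF 156,797.18

CHF 156,797.18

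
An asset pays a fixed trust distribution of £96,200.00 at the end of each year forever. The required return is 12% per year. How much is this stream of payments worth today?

£801,666.67

Periodic rate r = 0.12 per year.
Level perpetuity: PV = PMT / r = 96,200 / (0.12) = £801,666.67.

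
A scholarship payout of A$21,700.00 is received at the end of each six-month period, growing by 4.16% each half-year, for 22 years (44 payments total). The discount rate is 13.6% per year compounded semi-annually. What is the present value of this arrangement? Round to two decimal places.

A$548,717.65

Periodic rate r = 0.136/2 per half-year; n is counted in half-years.
Growing ordinary annuity: PV = PMT₁ × [1 − ((1+g)/(1+r))^n] / (r − g) = 21,700 × [1 − ((1+0.0416)/(1+r))^44] / (r − 0.0416) = A$548,717.65.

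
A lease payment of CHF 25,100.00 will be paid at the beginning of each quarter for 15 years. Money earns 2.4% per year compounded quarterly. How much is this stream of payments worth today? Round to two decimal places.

CHF 1,269,148.94

This is an annuity due: 60 payments of CHF 25,100.00 at the beginning of each quarter.
Periodic rate r = 0.024/4 per quarter; n is counted in quarters.
PV = PMT × [(1 − (1+r)^−n)/r] × (1+r) = 25,100 × [1 − (1+r)^−60] / r × (1+r) = CHF 1,269,148.94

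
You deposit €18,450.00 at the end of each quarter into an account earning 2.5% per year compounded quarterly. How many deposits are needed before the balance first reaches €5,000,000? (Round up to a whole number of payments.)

Periodic rate r = 0.025/4 per quarter; n is counted in quarters.
Ordinary annuity FV: 5,000,000 = 18,450 × [((1+r)^n − 1)/r].
(1+r)^n = 1 + 5,000,000 × r / 18,450, so n = ln(1 + 5,000,000·r/18,450) / ln(1+r) = 159.05.
Round up to a whole number of payments: n = 160.

160 payments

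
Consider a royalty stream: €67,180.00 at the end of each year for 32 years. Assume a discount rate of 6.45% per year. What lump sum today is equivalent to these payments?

€900,615.35

This is an ordinary annuity: 32 payments of €67,180.00 at the end of each year.
Periodic rate r = 0.0645 per year.
PV = PMT × [(1 − (1+r)^−n)/r] = 67,180 × [1 − (1+r)^−32] / r = €900,615.35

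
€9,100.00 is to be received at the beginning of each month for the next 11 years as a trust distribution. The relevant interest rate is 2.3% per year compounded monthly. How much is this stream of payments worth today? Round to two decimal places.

This is an annuity due: 132 payments of €9,100.00 at the beginning of each month.
Periodic rate r = 0.023/12 per month; n is counted in months.
PV = PMT × [(1 − (1+r)^−n)/r] × (1+r) = 9,100 × [1 − (1+r)^−132] / r × (1+r) = €1,062,431.25

€1,062,431.25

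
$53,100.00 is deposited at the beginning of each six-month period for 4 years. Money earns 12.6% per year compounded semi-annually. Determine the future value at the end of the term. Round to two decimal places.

$564,717.04

This is an annuity due: 8 deposits of $53,100.00 at the beginning of each six-month period.
Periodic rate r = 0.126/2 per half-year; n is counted in half-years.
FV = PMT × [((1+r)^n − 1)/r] × (1+r) = 53,100 × [(1+r)^8 − 1] / r × (1+r) = $564,717.04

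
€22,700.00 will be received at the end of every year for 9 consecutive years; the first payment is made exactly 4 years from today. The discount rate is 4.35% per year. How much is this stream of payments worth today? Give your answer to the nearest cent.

€146,200.96

Ordinary annuity of 9 payments, first payment at period 4.
Periodic rate r = 0.0435 per year.
The ordinary-annuity PV formula values the stream one period before the first payment (period 3); discount that back 3 periods:
PV₀ = 22,700 × [1 − (1+r)^−9] / r × (1+r)^−3 = €146,200.96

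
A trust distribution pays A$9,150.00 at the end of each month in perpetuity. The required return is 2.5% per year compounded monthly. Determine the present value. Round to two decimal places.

A$4,392,000.00

Periodic rate r = 0.025/12 per month.
Level perpetuity: PV = PMT / r = 9,150 / (0.025/12) = A$4,392,000.00.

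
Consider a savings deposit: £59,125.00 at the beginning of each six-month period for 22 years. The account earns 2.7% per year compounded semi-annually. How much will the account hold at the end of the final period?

This is an annuity due: 44 deposits of £59,125.00 at the beginning of each six-month period.
Periodic rate r = 0.027/2 per half-year; n is counted in half-years.
FV = PMT × [((1+r)^n − 1)/r] × (1+r) = 59,125 × [(1+r)^44 − 1] / r × (1+r) = £3,568,917.29

£3,568,917.29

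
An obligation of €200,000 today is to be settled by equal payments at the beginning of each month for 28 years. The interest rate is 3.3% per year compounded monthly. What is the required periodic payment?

Level annuity due; solve PV = PMT × [(1 − (1+r)^−n)/r] × (1+r) for PMT.
Periodic rate r = 0.033/12 per month; n is counted in months.
With n = 336: PMT = 200,000 / ([(1 − (1+r)^−n)/r] × (1+r)) = €910.26

€910.26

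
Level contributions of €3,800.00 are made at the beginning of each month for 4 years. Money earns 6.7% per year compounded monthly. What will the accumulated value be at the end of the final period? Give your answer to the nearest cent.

This is an annuity due: 48 deposits of €3,800.00 at the beginning of each month.
Periodic rate r = 0.067/12 per month; n is counted in months.
FV = PMT × [((1+r)^n − 1)/r] × (1+r) = 3,800 × [(1+r)^48 − 1] / r × (1+r) = €209,680.78

€209,680.78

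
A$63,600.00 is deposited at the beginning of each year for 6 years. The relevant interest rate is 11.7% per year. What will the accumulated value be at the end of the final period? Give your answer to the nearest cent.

A$572,162.30

This is an annuity due: 6 deposits of A$63,600.00 at the beginning of each year.
Periodic rate r = 0.117 per year.
FV = PMT × [((1+r)^n − 1)/r] × (1+r) = 63,600 × [(1+r)^6 − 1] / r × (1+r) = A$572,162.30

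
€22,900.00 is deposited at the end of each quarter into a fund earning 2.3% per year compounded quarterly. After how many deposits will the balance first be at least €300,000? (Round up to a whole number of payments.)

13 payments

Periodic rate r = 0.023/4 per quarter; n is counted in quarters.
Ordinary annuity FV: 300,000 = 22,900 × [((1+r)^n − 1)/r].
(1+r)^n = 1 + 300,000 × r / 22,900, so n = ln(1 + 300,000·r/22,900) / ln(1+r) = 12.67.
Round up to a whole number of payments: n = 13.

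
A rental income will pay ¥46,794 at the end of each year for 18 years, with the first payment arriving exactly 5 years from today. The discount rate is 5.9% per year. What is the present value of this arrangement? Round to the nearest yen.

Ordinary annuity of 18 payments, first payment at period 5.
Periodic rate r = 0.059 per year.
The ordinary-annuity PV formula values the stream one period before the first payment (period 4); discount that back 4 periods:
PV₀ = 46,794 × [1 − (1+r)^−18] / r × (1+r)^−4 = ¥405,888

¥405,888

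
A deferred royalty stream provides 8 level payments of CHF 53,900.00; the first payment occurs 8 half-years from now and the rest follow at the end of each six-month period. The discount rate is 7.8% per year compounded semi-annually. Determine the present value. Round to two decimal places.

Ordinary annuity of 8 payments, first payment at period 8.
Periodic rate r = 0.078/2 per half-year; n is counted in half-years.
The ordinary-annuity PV formula values the stream one period before the first payment (period 7); discount that back 7 periods:
PV₀ = 53,900 × [1 − (1+r)^−8] / r × (1+r)^−7 = CHF 278,783.66

CHF 278,783.66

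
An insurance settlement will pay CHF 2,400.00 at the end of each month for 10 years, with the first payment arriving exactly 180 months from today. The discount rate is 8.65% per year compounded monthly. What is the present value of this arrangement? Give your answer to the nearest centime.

CHF 53,171.28

Ordinary annuity of 120 payments, first payment at period 180.
Periodic rate r = 0.0865/12 per month; n is counted in months.
The ordinary-annuity PV formula values the stream one period before the first payment (period 179); discount that back 179 periods:
PV₀ = 2,400 × [1 − (1+r)^−120] / r × (1+r)^−179 = CHF 53,171.28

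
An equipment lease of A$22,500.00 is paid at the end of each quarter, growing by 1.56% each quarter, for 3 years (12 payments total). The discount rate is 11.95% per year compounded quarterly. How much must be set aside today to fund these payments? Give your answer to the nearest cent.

Periodic rate r = 0.1195/4 per quarter; n is counted in quarters.
Growing ordinary annuity: PV = PMT₁ × [1 − ((1+g)/(1+r))^n] / (r − g) = 22,500 × [1 − ((1+0.0156)/(1+r))^12] / (r − 0.0156) = A$243,076.65.

A$243,076.65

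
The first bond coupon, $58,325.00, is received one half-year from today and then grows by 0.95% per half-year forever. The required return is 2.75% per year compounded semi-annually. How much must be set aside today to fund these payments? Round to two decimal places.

Periodic rate r = 0.0275/2 per half-year.
Growing perpetuity (Gordon): PV = PMT₁ / (r − g) = 58,325 / (r − 0.0095) = $13,723,529.41.

$13,723,529.41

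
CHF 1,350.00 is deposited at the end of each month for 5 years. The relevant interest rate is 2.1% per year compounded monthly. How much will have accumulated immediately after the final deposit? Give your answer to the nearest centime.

This is an ordinary annuity: 60 deposits of CHF 1,350.00 at the end of each month.
Periodic rate r = 0.021/12 per month; n is counted in months.
FV = PMT × [((1+r)^n − 1)/r] = 1,350 × [(1+r)^60 − 1] / r = CHF 85,326.70

CHF 85,326.70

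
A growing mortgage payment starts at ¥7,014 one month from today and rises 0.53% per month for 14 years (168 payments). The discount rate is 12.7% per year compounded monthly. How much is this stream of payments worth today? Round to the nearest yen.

Periodic rate r = 0.127/12 per month; n is counted in months.
Growing ordinary annuity: PV = PMT₁ × [1 − ((1+g)/(1+r))^n] / (r − g) = 7,014 × [1 − ((1+0.0053)/(1+r))^168] / (r − 0.0053) = ¥777,252.

¥777,252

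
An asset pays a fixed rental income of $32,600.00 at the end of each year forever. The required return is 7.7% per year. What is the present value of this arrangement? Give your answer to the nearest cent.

Periodic rate r = 0.077 per year.
Level perpetuity: PV = PMT / r = 32,600 / (0.077) = $423,376.62.

$423,376.62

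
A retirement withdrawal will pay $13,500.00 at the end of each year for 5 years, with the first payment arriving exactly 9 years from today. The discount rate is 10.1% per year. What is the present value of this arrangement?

Ordinary annuity of 5 payments, first payment at period 9.
Periodic rate r = 0.101 per year.
The ordinary-annuity PV formula values the stream one period before the first payment (period 8); discount that back 8 periods:
PV₀ = 13,500 × [1 − (1+r)^−5] / r × (1+r)^−8 = $23,640.46

$23,640.46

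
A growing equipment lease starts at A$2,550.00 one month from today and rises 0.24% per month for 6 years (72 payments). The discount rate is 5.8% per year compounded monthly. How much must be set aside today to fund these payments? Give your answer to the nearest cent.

Periodic rate r = 0.058/12 per month; n is counted in months.
Growing ordinary annuity: PV = PMT₁ × [1 − ((1+g)/(1+r))^n] / (r − g) = 2,550 × [1 − ((1+0.0024)/(1+r))^72] / (r − 0.0024) = A$167,860.77.

A$167,860.77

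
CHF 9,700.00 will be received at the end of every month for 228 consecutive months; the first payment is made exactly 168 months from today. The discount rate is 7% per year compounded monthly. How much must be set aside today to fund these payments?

Ordinary annuity of 228 payments, first payment at period 168.
Periodic rate r = 0.07/12 per month; n is counted in months.
The ordinary-annuity PV formula values the stream one period before the first payment (period 167); discount that back 167 periods:
PV₀ = 9,700 × [1 − (1+r)^−228] / r × (1+r)^−167 = CHF 462,381.03

CHF 462,381.03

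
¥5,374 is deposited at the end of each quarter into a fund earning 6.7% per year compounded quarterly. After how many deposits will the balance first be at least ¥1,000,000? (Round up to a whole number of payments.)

Periodic rate r = 0.067/4 per quarter; n is counted in quarters.
Ordinary annuity FV: 1,000,000 = 5,374 × [((1+r)^n − 1)/r].
(1+r)^n = 1 + 1,000,000 × r / 5,374, so n = ln(1 + 1,000,000·r/5,374) / ln(1+r) = 85.19.
Round up to a whole number of payments: n = 86.

86 payments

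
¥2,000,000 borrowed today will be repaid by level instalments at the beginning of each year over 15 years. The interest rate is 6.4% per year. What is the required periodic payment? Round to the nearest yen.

¥198,629

Level annuity due; solve PV = PMT × [(1 − (1+r)^−n)/r] × (1+r) for PMT.
Periodic rate r = 0.064 per year.
With n = 15: PMT = 2,000,000 / ([(1 − (1+r)^−n)/r] × (1+r)) = ¥198,629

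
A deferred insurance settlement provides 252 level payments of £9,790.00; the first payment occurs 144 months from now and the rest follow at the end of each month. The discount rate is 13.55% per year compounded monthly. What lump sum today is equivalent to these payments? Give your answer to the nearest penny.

Ordinary annuity of 252 payments, first payment at period 144.
Periodic rate r = 0.1355/12 per month; n is counted in months.
The ordinary-annuity PV formula values the stream one period before the first payment (period 143); discount that back 143 periods:
PV₀ = 9,790 × [1 − (1+r)^−252] / r × (1+r)^−143 = £163,782.28

£163,782.28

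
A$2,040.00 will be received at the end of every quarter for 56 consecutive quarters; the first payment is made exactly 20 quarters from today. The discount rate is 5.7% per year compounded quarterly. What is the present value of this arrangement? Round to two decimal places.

Ordinary annuity of 56 payments, first payment at period 20.
Periodic rate r = 0.057/4 per quarter; n is counted in quarters.
The ordinary-annuity PV formula values the stream one period before the first payment (period 19); discount that back 19 periods:
PV₀ = 2,040 × [1 − (1+r)^−56] / r × (1+r)^−19 = A$59,872.68

A$59,872.68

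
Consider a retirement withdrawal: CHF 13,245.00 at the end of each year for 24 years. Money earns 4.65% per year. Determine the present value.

CHF 189,150.72

This is an ordinary annuity: 24 payments of CHF 13,245.00 at the end of each year.
Periodic rate r = 0.0465 per year.
PV = PMT × [(1 − (1+r)^−n)/r] = 13,245 × [1 − (1+r)^−24] / r = CHF 189,150.72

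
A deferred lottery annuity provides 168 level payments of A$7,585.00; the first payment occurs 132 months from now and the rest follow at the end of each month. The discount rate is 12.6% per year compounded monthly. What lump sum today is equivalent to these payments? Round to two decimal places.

Ordinary annuity of 168 payments, first payment at period 132.
Periodic rate r = 0.126/12 per month; n is counted in months.
The ordinary-annuity PV formula values the stream one period before the first payment (period 131); discount that back 131 periods:
PV₀ = 7,585 × [1 − (1+r)^−168] / r × (1+r)^−131 = A$152,070.51

A$152,070.51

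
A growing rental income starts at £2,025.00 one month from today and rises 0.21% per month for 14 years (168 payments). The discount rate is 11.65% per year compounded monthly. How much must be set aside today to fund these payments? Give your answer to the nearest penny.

Periodic rate r = 0.1165/12 per month; n is counted in months.
Growing ordinary annuity: PV = PMT₁ × [1 − ((1+g)/(1+r))^n] / (r − g) = 2,025 × [1 − ((1+0.0021)/(1+r))^168] / (r − 0.0021) = £191,463.22.

£191,463.22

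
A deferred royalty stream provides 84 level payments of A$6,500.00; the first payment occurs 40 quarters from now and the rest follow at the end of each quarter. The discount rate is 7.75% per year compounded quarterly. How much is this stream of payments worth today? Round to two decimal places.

Ordinary annuity of 84 payments, first payment at period 40.
Periodic rate r = 0.0775/4 per quarter; n is counted in quarters.
The ordinary-annuity PV formula values the stream one period before the first payment (period 39); discount that back 39 periods:
PV₀ = 6,500 × [1 − (1+r)^−84] / r × (1+r)^−39 = A$127,059.49

A$127,059.49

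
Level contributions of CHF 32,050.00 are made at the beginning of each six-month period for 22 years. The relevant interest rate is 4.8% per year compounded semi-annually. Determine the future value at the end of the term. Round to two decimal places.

This is an annuity due: 44 deposits of CHF 32,050.00 at the beginning of each six-month period.
Periodic rate r = 0.048/2 per half-year; n is counted in half-years.
FV = PMT × [((1+r)^n − 1)/r] × (1+r) = 32,050 × [(1+r)^44 − 1] / r × (1+r) = CHF 2,515,063.52

CHF 2,515,063.52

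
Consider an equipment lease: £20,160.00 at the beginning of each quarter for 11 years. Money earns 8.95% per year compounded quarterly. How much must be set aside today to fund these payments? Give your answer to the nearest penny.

This is an annuity due: 44 payments of £20,160.00 at the beginning of each quarter.
Periodic rate r = 0.0895/4 per quarter; n is counted in quarters.
PV = PMT × [(1 − (1+r)^−n)/r] × (1+r) = 20,160 × [1 − (1+r)^−44] / r × (1+r) = £573,238.71

£573,238.71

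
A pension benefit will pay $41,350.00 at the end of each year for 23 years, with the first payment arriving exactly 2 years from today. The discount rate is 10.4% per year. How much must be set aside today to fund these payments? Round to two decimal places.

Ordinary annuity of 23 payments, first payment at period 2.
Periodic rate r = 0.104 per year.
The ordinary-annuity PV formula values the stream one period before the first payment (period 1); discount that back 1 periods:
PV₀ = 41,350 × [1 − (1+r)^−23] / r × (1+r)^−1 = $323,142.92

$323,142.92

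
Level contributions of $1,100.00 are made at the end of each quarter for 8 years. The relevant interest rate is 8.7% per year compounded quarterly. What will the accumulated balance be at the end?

$50,109.67

This is an ordinary annuity: 32 deposits of $1,100.00 at the end of each quarter.
Periodic rate r = 0.087/4 per quarter; n is counted in quarters.
FV = PMT × [((1+r)^n − 1)/r] = 1,100 × [(1+r)^32 − 1] / r = $50,109.67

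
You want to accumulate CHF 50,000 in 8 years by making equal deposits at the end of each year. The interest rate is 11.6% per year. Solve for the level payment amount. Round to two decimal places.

CHF 4,124.89

Level ordinary annuity; solve FV = PMT × [((1+r)^n − 1)/r] for PMT.
Periodic rate r = 0.116 per year.
With n = 8: PMT = 50,000 / ([((1+r)^n − 1)/r]) = CHF 4,124.89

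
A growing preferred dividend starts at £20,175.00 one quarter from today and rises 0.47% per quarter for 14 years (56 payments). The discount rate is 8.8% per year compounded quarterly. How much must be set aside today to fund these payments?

Periodic rate r = 0.088/4 per quarter; n is counted in quarters.
Growing ordinary annuity: PV = PMT₁ × [1 − ((1+g)/(1+r))^n] / (r − g) = 20,175 × [1 − ((1+0.0047)/(1+r))^56] / (r − 0.0047) = £717,898.32.

£717,898.32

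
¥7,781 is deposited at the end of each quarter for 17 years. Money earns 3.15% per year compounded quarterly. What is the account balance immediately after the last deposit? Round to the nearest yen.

This is an ordinary annuity: 68 deposits of ¥7,781 at the end of each quarter.
Periodic rate r = 0.0315/4 per quarter; n is counted in quarters.
FV = PMT × [((1+r)^n − 1)/r] = 7,781 × [(1+r)^68 − 1] / r = ¥696,311

¥696,311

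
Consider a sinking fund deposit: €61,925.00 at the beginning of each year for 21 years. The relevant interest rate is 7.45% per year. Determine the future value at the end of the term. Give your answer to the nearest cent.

€3,145,654.22

This is an annuity due: 21 deposits of €61,925.00 at the beginning of each year.
Periodic rate r = 0.0745 per year.
FV = PMT × [((1+r)^n − 1)/r] × (1+r) = 61,925 × [(1+r)^21 − 1] / r × (1+r) = €3,145,654.22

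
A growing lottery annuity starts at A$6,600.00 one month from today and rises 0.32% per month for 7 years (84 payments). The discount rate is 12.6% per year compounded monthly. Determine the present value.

Periodic rate r = 0.126/12 per month; n is counted in months.
Growing ordinary annuity: PV = PMT₁ × [1 − ((1+g)/(1+r))^n] / (r − g) = 6,600 × [1 − ((1+0.0032)/(1+r))^84] / (r − 0.0032) = A$412,384.52.

A$412,384.52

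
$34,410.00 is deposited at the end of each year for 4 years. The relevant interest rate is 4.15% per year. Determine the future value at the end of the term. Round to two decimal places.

$146,447.60

This is an ordinary annuity: 4 deposits of $34,410.00 at the end of each year.
Periodic rate r = 0.0415 per year.
FV = PMT × [((1+r)^n − 1)/r] = 34,410 × [(1+r)^4 − 1] / r = $146,447.60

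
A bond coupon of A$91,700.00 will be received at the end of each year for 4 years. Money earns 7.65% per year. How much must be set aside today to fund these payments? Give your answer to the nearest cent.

This is an ordinary annuity: 4 payments of A$91,700.00 at the end of each year.
Periodic rate r = 0.0765 per year.
PV = PMT × [(1 − (1+r)^−n)/r] = 91,700 × [1 − (1+r)^−4] / r = A$306,103.33

A$306,103.33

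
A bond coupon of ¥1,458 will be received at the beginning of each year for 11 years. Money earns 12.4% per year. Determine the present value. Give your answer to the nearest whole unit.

This is an annuity due: 11 payments of ¥1,458 at the beginning of each year.
Periodic rate r = 0.124 per year.
PV = PMT × [(1 − (1+r)^−n)/r] × (1+r) = 1,458 × [1 − (1+r)^−11] / r × (1+r) = ¥9,563

¥9,563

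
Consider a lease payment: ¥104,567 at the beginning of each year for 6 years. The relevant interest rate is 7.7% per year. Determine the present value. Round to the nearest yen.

¥525,395

This is an annuity due: 6 payments of ¥104,567 at the beginning of each year.
Periodic rate r = 0.077 per year.
PV = PMT × [(1 − (1+r)^−n)/r] × (1+r) = 104,567 × [1 − (1+r)^−6] / r × (1+r) = ¥525,395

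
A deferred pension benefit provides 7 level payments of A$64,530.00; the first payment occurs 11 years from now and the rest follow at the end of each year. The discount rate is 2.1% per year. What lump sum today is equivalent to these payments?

A$337,967.08

Ordinary annuity of 7 payments, first payment at period 11.
Periodic rate r = 0.021 per year.
The ordinary-annuity PV formula values the stream one period before the first payment (period 10); discount that back 10 periods:
PV₀ = 64,530 × [1 − (1+r)^−7] / r × (1+r)^−10 = A$337,967.08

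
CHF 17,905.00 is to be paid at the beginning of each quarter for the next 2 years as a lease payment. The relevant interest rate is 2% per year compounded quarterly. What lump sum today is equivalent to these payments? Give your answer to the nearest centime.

This is an annuity due: 8 payments of CHF 17,905.00 at the beginning of each quarter.
Periodic rate r = 0.02/4 per quarter; n is counted in quarters.
PV = PMT × [(1 − (1+r)^−n)/r] × (1+r) = 17,905 × [1 − (1+r)^−8] / r × (1+r) = CHF 140,770.44

CHF 140,770.44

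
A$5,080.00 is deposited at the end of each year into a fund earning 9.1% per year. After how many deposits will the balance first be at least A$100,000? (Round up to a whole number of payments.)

12 payments

Periodic rate r = 0.091 per year.
Ordinary annuity FV: 100,000 = 5,080 × [((1+r)^n − 1)/r].
(1+r)^n = 1 + 100,000 × r / 5,080, so n = ln(1 + 100,000·r/5,080) / ln(1+r) = 11.79.
Round up to a whole number of payments: n = 12.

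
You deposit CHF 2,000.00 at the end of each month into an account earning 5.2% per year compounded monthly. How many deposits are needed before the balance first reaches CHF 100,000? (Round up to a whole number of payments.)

Periodic rate r = 0.052/12 per month; n is counted in months.
Ordinary annuity FV: 100,000 = 2,000 × [((1+r)^n − 1)/r].
(1+r)^n = 1 + 100,000 × r / 2,000, so n = ln(1 + 100,000·r/2,000) / ln(1+r) = 45.36.
Round up to a whole number of payments: n = 46.

46 payments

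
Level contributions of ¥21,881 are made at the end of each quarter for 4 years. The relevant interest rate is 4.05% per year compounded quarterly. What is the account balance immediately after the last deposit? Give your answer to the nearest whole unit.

¥377,980

This is an ordinary annuity: 16 deposits of ¥21,881 at the end of each quarter.
Periodic rate r = 0.0405/4 per quarter; n is counted in quarters.
FV = PMT × [((1+r)^n − 1)/r] = 21,881 × [(1+r)^16 − 1] / r = ¥377,980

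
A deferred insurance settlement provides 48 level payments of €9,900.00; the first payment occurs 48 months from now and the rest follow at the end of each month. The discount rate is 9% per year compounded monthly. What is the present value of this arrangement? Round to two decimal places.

Ordinary annuity of 48 payments, first payment at period 48.
Periodic rate r = 0.09/12 per month; n is counted in months.
The ordinary-annuity PV formula values the stream one period before the first payment (period 47); discount that back 47 periods:
PV₀ = 9,900 × [1 − (1+r)^−48] / r × (1+r)^−47 = €280,013.67

€280,013.67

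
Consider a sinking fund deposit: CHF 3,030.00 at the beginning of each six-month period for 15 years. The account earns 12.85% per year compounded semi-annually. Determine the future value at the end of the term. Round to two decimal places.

CHF 274,840.07

This is an annuity due: 30 deposits of CHF 3,030.00 at the beginning of each six-month period.
Periodic rate r = 0.1285/2 per half-year; n is counted in half-years.
FV = PMT × [((1+r)^n − 1)/r] × (1+r) = 3,030 × [(1+r)^30 − 1] / r × (1+r) = CHF 274,840.07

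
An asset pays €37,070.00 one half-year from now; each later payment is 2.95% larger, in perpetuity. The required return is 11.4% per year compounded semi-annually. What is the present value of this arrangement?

€1,348,000.00

Periodic rate r = 0.114/2 per half-year.
Growing perpetuity (Gordon): PV = PMT₁ / (r − g) = 37,070 / (r − 0.0295) = €1,348,000.00.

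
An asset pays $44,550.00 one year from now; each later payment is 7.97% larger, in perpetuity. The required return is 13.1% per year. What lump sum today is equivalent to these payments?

Periodic rate r = 0.131 per year.
Growing perpetuity (Gordon): PV = PMT₁ / (r − g) = 44,550 / (r − 0.0797) = $868,421.05.

$868,421.05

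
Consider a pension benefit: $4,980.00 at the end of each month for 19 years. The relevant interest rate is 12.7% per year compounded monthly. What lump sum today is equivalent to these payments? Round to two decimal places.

This is an ordinary annuity: 228 payments of $4,980.00 at the end of each month.
Periodic rate r = 0.127/12 per month; n is counted in months.
PV = PMT × [(1 − (1+r)^−n)/r] = 4,980 × [1 − (1+r)^−228] / r = $427,877.42

$427,877.42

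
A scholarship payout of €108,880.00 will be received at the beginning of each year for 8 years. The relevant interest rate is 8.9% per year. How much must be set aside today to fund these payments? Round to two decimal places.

€658,711.48

This is an annuity due: 8 payments of €108,880.00 at the beginning of each year.
Periodic rate r = 0.089 per year.
PV = PMT × [(1 − (1+r)^−n)/r] × (1+r) = 108,880 × [1 − (1+r)^−8] / r × (1+r) = €658,711.48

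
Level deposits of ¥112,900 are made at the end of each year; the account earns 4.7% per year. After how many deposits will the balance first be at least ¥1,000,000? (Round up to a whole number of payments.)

Periodic rate r = 0.047 per year.
Ordinary annuity FV: 1,000,000 = 112,900 × [((1+r)^n − 1)/r].
(1+r)^n = 1 + 1,000,000 × r / 112,900, so n = ln(1 + 1,000,000·r/112,900) / ln(1+r) = 7.58.
Round up to a whole number of payments: n = 8.

8 payments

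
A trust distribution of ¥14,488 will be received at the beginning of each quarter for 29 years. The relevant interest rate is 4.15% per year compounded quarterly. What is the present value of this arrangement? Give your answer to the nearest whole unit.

This is an annuity due: 116 payments of ¥14,488 at the beginning of each quarter.
Periodic rate r = 0.0415/4 per quarter; n is counted in quarters.
PV = PMT × [(1 − (1+r)^−n)/r] × (1+r) = 14,488 × [1 − (1+r)^−116] / r × (1+r) = ¥984,811

¥984,811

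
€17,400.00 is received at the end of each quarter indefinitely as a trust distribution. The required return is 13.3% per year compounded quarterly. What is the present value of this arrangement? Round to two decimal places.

Periodic rate r = 0.133/4 per quarter.
Level perpetuity: PV = PMT / r = 17,400 / (0.133/4) = €523,308.27.

€523,308.27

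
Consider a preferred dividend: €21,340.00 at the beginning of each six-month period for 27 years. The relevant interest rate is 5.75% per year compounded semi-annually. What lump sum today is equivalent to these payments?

This is an annuity due: 54 payments of €21,340.00 at the beginning of each six-month period.
Periodic rate r = 0.0575/2 per half-year; n is counted in half-years.
PV = PMT × [(1 − (1+r)^−n)/r] × (1+r) = 21,340 × [1 − (1+r)^−54] / r × (1+r) = €598,353.48

€598,353.48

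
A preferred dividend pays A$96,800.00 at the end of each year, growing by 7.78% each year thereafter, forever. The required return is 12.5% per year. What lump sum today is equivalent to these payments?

Periodic rate r = 0.125 per year.
Growing perpetuity (Gordon): PV = PMT₁ / (r − g) = 96,800 / (r − 0.0778) = A$2,050,847.46.

A$2,050,847.46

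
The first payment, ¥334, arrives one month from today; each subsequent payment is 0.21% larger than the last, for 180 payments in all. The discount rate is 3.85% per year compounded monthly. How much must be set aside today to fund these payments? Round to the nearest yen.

¥54,372

Periodic rate r = 0.0385/12 per month; n is counted in months.
Growing ordinary annuity: PV = PMT₁ × [1 − ((1+g)/(1+r))^n] / (r − g) = 334 × [1 − ((1+0.0021)/(1+r))^180] / (r − 0.0021) = ¥54,372.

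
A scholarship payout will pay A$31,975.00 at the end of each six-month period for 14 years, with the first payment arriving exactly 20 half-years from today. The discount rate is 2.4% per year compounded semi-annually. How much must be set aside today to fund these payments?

Ordinary annuity of 28 payments, first payment at period 20.
Periodic rate r = 0.024/2 per half-year; n is counted in half-years.
The ordinary-annuity PV formula values the stream one period before the first payment (period 19); discount that back 19 periods:
PV₀ = 31,975 × [1 − (1+r)^−28] / r × (1+r)^−19 = A$603,164.32

A$603,164.32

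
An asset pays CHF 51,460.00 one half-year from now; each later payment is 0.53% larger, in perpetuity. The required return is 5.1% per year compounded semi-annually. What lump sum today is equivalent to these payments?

Periodic rate r = 0.051/2 per half-year.
Growing perpetuity (Gordon): PV = PMT₁ / (r − g) = 51,460 / (r − 0.0053) = CHF 2,547,524.75.

CHF 2,547,524.75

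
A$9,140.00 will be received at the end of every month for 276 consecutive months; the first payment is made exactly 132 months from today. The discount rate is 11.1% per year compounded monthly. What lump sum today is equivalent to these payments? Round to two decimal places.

A$272,481.34

Ordinary annuity of 276 payments, first payment at period 132.
Periodic rate r = 0.111/12 per month; n is counted in months.
The ordinary-annuity PV formula values the stream one period before the first payment (period 131); discount that back 131 periods:
PV₀ = 9,140 × [1 − (1+r)^−276] / r × (1+r)^−131 = A$272,481.34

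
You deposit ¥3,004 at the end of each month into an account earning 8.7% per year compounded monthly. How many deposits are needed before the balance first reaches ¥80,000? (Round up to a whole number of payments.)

25 payments

Periodic rate r = 0.087/12 per month; n is counted in months.
Ordinary annuity FV: 80,000 = 3,004 × [((1+r)^n − 1)/r].
(1+r)^n = 1 + 80,000 × r / 3,004, so n = ln(1 + 80,000·r/3,004) / ln(1+r) = 24.44.
Round up to a whole number of payments: n = 25.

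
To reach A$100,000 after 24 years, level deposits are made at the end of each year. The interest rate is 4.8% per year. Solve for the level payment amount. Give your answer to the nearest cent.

Level ordinary annuity; solve FV = PMT × [((1+r)^n − 1)/r] for PMT.
Periodic rate r = 0.048 per year.
With n = 24: PMT = 100,000 / ([((1+r)^n − 1)/r]) = A$2,306.75

A$2,306.75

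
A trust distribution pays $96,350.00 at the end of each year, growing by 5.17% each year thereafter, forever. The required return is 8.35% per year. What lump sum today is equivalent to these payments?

Periodic rate r = 0.0835 per year.
Growing perpetuity (Gordon): PV = PMT₁ / (r − g) = 96,350 / (r − 0.0517) = $3,029,874.21.

$3,029,874.21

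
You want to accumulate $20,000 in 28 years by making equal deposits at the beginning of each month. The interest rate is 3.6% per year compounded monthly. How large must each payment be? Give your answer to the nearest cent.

$34.46

Level annuity due; solve FV = PMT × [((1+r)^n − 1)/r] × (1+r) for PMT.
Periodic rate r = 0.036/12 per month; n is counted in months.
With n = 336: PMT = 20,000 / ([((1+r)^n − 1)/r] × (1+r)) = $34.46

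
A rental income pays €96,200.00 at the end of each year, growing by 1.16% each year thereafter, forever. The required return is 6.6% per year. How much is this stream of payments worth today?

€1,768,382.35

Periodic rate r = 0.066 per year.
Growing perpetuity (Gordon): PV = PMT₁ / (r − g) = 96,200 / (r − 0.0116) = €1,768,382.35.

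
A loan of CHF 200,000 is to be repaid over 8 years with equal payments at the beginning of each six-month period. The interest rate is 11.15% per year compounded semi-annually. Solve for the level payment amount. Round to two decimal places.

CHF 18,202.11

Level annuity due; solve PV = PMT × [(1 − (1+r)^−n)/r] × (1+r) for PMT.
Periodic rate r = 0.1115/2 per half-year; n is counted in half-years.
With n = 16: PMT = 200,000 / ([(1 − (1+r)^−n)/r] × (1+r)) = CHF 18,202.11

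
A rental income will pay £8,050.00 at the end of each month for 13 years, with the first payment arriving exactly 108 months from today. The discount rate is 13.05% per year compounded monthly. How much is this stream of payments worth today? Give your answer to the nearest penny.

Ordinary annuity of 156 payments, first payment at period 108.
Periodic rate r = 0.1305/12 per month; n is counted in months.
The ordinary-annuity PV formula values the stream one period before the first payment (period 107); discount that back 107 periods:
PV₀ = 8,050 × [1 − (1+r)^−156] / r × (1+r)^−107 = £189,622.87

£189,622.87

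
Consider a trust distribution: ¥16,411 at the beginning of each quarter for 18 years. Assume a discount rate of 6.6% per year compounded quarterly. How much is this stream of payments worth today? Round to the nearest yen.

This is an annuity due: 72 payments of ¥16,411 at the beginning of each quarter.
Periodic rate r = 0.066/4 per quarter; n is counted in quarters.
PV = PMT × [(1 − (1+r)^−n)/r] × (1+r) = 16,411 × [1 − (1+r)^−72] / r × (1+r) = ¥699,826

¥699,826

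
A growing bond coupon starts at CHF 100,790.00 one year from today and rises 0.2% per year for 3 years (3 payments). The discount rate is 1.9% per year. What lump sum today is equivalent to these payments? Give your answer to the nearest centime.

Periodic rate r = 0.019 per year.
Growing ordinary annuity: PV = PMT₁ × [1 − ((1+g)/(1+r))^n] / (r − g) = 100,790 × [1 − ((1+0.002)/(1+r))^3] / (r − 0.002) = CHF 291,809.23.

CHF 291,809.23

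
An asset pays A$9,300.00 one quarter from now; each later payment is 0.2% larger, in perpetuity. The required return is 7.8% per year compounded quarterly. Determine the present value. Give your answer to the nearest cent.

A$531,428.57

Periodic rate r = 0.078/4 per quarter.
Growing perpetuity (Gordon): PV = PMT₁ / (r − g) = 9,300 / (r − 0.002) = A$531,428.57.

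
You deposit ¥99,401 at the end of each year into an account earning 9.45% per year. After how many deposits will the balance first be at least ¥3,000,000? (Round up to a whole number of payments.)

Periodic rate r = 0.0945 per year.
Ordinary annuity FV: 3,000,000 = 99,401 × [((1+r)^n − 1)/r].
(1+r)^n = 1 + 3,000,000 × r / 99,401, so n = ln(1 + 3,000,000·r/99,401) / ln(1+r) = 14.94.
Round up to a whole number of payments: n = 15.

15 payments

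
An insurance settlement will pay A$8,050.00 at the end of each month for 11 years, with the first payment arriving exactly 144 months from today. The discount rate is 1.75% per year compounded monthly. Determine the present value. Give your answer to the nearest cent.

Ordinary annuity of 132 payments, first payment at period 144.
Periodic rate r = 0.0175/12 per month; n is counted in months.
The ordinary-annuity PV formula values the stream one period before the first payment (period 143); discount that back 143 periods:
PV₀ = 8,050 × [1 − (1+r)^−132] / r × (1+r)^−143 = A$784,241.44

A$784,241.44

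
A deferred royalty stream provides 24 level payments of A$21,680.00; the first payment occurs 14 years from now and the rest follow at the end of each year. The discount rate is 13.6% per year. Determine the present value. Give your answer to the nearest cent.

A$28,956.96

Ordinary annuity of 24 payments, first payment at period 14.
Periodic rate r = 0.136 per year.
The ordinary-annuity PV formula values the stream one period before the first payment (period 13); discount that back 13 periods:
PV₀ = 21,680 × [1 − (1+r)^−24] / r × (1+r)^−13 = A$28,956.96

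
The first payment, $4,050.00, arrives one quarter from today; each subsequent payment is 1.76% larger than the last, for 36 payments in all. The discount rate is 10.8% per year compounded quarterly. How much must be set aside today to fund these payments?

Periodic rate r = 0.108/4 per quarter; n is counted in quarters.
Growing ordinary annuity: PV = PMT₁ × [1 − ((1+g)/(1+r))^n] / (r − g) = 4,050 × [1 − ((1+0.0176)/(1+r))^36] / (r − 0.0176) = $121,417.98.

$121,417.98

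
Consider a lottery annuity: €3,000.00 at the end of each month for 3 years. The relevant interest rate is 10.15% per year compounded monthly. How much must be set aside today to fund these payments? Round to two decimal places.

€92,771.10

This is an ordinary annuity: 36 payments of €3,000.00 at the end of each month.
Periodic rate r = 0.1015/12 per month; n is counted in months.
PV = PMT × [(1 − (1+r)^−n)/r] = 3,000 × [1 − (1+r)^−36] / r = €92,771.10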